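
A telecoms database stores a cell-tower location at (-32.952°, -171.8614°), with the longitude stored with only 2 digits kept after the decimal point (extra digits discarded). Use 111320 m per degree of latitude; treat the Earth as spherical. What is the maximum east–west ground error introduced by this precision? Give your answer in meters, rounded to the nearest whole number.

Truncating at 2 decimal places can drop up to a full unit in the last place, so the longitude may be off by as much as 0.01°.
At latitude 32.952° a degree of longitude spans 111320 m × cos 32.952° = 111320 × 0.8391 ≈ 93411.6 m.
East–west error: 0.01° × 93411.6 m/° ≈ 934.116 m.

934 meters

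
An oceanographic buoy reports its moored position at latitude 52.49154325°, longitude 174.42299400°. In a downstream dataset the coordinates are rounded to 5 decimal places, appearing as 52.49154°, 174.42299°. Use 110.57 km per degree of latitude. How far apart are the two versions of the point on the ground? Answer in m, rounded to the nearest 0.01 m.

The latitude changed by +0.00000325° and the longitude by +0.00000400°.
N–S: 0.00000325° × 110570 m/° = 0.359352 m.
E–W at 52.4915°: 0.00000400° × 110570 × cos 52.4915° = 0.00000400 × 110570 × 0.6089 ≈ 0.269295 m.
Distance: √(0.359352² + 0.269295²) ≈ 0.449059 m.

0.45 m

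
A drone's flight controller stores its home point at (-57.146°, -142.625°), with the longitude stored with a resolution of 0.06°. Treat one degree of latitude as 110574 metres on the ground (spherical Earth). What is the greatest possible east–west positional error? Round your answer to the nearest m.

1800 m

With a 0.06° grid the true value lies within half a step, ±0.06°/2 = ±0.03°, of the stored one.
Parallels shrink by cos φ, so at 57.146° a degree of longitude is 110574 × 0.5425 ≈ 59986.4 m.
Maximum E–W displacement: 0.03 × 59986.4 = 1799.59 m.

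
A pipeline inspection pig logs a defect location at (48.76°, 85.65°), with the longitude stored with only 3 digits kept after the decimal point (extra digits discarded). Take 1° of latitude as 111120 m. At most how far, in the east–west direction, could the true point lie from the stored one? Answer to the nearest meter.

73 meters

Truncating at 3 decimal places can drop up to a full unit in the last place, so the longitude may be off by as much as 0.001°.
Parallels shrink by cos φ, so at 48.76° a degree of longitude is 111120 × 0.6592 ≈ 73251.9 m.
So at most 0.001° × 73251.9 ≈ 73.2519 m east–west.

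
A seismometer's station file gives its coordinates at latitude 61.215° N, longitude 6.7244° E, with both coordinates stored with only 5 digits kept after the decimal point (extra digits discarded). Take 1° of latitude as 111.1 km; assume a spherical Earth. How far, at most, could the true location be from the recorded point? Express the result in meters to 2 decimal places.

Truncating at 5 decimal places can drop up to a full unit in the last place, so each coordinate may be off by as much as 1e-05°.
N–S: 1e-05° × 111100 m/° = 1.111 m.
East–west component at 61.215°: 1e-05° × 111100 × cos 61.215° ≈ 1e-05 × 53497.3 ≈ 0.534973 m.
The two errors are perpendicular, so the maximum displacement is √(1.111² + 0.534973²) ≈ 1.23309 m.

1.23 meters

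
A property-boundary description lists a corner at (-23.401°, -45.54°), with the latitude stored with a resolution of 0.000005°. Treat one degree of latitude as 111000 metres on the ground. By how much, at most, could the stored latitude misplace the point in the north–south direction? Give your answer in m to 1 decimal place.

With a 0.000005° grid the true value lies within half a step, ±0.000005°/2 = ±2.5e-06°, of the stored one.
North–south distance: 2.5e-06° × 111000 m/° = 0.2775 m.

0.3 m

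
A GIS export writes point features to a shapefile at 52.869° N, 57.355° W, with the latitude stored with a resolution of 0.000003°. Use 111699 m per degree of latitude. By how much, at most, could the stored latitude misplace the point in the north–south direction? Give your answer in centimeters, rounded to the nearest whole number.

17 centimeters

With a 0.000003° grid the true value lies within half a step, ±0.000003°/2 = ±1.5e-06°, of the stored one.
North–south distance: 1.5e-06° × 111699 m/° = 0.167549 m.
That is 0.167549 m = 16.755 cm.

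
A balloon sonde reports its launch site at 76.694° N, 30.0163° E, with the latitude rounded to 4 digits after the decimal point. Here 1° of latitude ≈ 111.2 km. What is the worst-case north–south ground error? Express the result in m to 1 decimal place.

5.6 m

Rounding to 4 decimal places leaves the latitude within ±5e-05° of the true value.
Along the meridian that is 5e-05° × 111200 m/° = 5.56 m.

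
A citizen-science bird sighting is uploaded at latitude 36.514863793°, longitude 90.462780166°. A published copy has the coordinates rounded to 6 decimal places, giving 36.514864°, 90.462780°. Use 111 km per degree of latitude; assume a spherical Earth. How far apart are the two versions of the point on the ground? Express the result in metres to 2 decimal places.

Δlat = 36.514863793 − 36.514864 = -0.000000207°; Δlon = 90.462780166 − 90.462780 = +0.000000166°.
North–south shift: -0.000000207 × 111000 = -0.022977 m.
E–W at 36.5149°: 0.000000166° × 111000 × cos 36.5149° = 0.000000166 × 111000 × 0.8037 ≈ 0.014809 m.
Combined displacement = (0.022977² + 0.014809²)^½ ≈ 0.0273359 m.

0.03 metres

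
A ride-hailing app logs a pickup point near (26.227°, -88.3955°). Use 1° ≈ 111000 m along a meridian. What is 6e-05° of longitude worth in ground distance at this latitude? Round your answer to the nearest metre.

At 26.227° a degree of longitude is 111000 × cos 26.227° ≈ 99572.6 m, so 6e-05° corresponds to 5.97435 m.

6 metres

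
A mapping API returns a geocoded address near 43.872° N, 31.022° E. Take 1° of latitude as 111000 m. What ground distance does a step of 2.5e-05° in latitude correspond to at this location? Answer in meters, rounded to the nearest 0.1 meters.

Along a meridian 2.5e-05° is 2.5e-05 × 111000 = 2.775 m.

2.8 meters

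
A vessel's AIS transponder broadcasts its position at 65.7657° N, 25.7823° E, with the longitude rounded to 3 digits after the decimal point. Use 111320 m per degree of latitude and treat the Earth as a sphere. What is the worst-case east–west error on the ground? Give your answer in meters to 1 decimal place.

22.8 meters

Rounding to 3 decimal places leaves the longitude within ±0.0005° of the true value.
At latitude 65.7657° a degree of longitude spans 111320 m × cos 65.7657° = 111320 × 0.4105 ≈ 45693.4 m.
Maximum E–W displacement: 0.0005 × 45693.4 = 22.8467 m.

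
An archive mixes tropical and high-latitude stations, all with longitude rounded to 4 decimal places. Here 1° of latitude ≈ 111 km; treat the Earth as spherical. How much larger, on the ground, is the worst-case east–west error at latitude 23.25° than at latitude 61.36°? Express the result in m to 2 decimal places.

2.44 m

Rounding to 4 decimal places leaves the longitude within ±5e-05° of the true value.
At 23.25°: 5e-05° × 111000 × cos 23.25° = 5e-05 × 111000 × 0.9188 ≈ 5.0993 m.
Error at 61.36° = 5e-05° × 111000 × cos 61.36° ≈ 5.55 × 0.4793 = 2.6601 m.
So the lower-latitude error exceeds the higher by 5.0993 − 2.6601 = 2.4392 m.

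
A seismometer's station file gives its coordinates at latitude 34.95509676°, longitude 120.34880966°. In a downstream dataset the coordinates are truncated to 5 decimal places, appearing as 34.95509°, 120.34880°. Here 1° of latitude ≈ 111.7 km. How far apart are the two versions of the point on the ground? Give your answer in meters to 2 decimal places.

The latitude changed by +0.00000676° and the longitude by +0.00000966°.
North–south shift: 0.00000676 × 111700 = 0.755092 m.
E–W at 34.9551°: 0.00000966° × 111700 × cos 34.9551° = 0.00000966 × 111700 × 0.8196 ≈ 0.884368 m.
Distance: √(0.755092² + 0.884368²) ≈ 1.16287 m.

1.16 meters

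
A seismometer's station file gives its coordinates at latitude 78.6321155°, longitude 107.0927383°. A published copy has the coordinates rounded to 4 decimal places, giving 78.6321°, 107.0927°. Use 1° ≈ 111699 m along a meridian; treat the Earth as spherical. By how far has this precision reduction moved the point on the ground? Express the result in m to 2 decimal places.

1.93 m

The latitude changed by +0.0000155° and the longitude by +0.0000383°.
North–south shift: 0.0000155 × 111699 = 1.73133 m.
East–west at this latitude: 0.0000383° × 111699 × cos 78.6321° ≈ 0.0000383 × 22016.8 = 0.843243 m.
Combined displacement = (1.73133² + 0.843243²)^½ ≈ 1.92577 m.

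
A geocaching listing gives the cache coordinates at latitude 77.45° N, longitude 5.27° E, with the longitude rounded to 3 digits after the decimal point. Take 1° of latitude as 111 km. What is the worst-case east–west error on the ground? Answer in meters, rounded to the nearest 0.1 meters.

12.1 meters

Rounding to 3 decimal places leaves the longitude within ±0.0005° of the true value.
Parallels shrink by cos φ, so at 77.45° a degree of longitude is 111000 × 0.2173 ≈ 24119.4 m.
So at most 0.0005° × 24119.4 ≈ 12.0597 m east–west.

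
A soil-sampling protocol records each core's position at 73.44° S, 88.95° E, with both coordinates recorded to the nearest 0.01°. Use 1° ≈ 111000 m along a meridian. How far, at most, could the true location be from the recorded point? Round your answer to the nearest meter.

577 meters

Rounding to 2 decimal places leaves each coordinate within ±0.005° of the true value.
North–south component: 0.005° × 111000 = 555 m.
East–west component at 73.44°: 0.005° × 111000 × cos 73.44° ≈ 0.005 × 31637.1 ≈ 158.186 m.
Combining orthogonally: (555² + 158.186²)^½ ≈ 577.103 m.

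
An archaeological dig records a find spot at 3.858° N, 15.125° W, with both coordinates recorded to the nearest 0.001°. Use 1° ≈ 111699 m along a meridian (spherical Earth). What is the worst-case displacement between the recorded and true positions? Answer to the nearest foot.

259 feet

Rounding to 3 decimal places leaves each coordinate within ±0.0005° of the true value.
N–S: 0.0005° × 111699 m/° = 55.8495 m.
Longitude error → 0.0005 × 111699 × cos 3.858° = 0.0005 × 111699 × 0.9977 ≈ 55.7229 m.
Worst case both components are at the extreme and orthogonal: √(55.8495² + 55.7229²) ≈ 78.8937 m.
In feet: 78.8937 m ÷ 0.3048 ≈ 258.84 ft.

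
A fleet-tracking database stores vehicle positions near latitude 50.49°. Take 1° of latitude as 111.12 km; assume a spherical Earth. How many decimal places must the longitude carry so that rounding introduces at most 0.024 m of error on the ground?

At 50.49° one degree of longitude covers 111120 × cos 50.49° ≈ 111120 × 0.6362 ≈ 70696 m.
N decimal places → at most half a unit in the last place, 0.5 × 10⁻ᴺ° = 70696/2 × 10⁻ᴺ m.
Need 0.5 × 70696 × 10⁻ᴺ ≤ 0.024 → 10⁻ᴺ ≤ 6.790e-07, so N ≥ 6.17.
N = 6 would give 0.0353 m (too coarse); N = 7 gives 0.00353 m ≤ 0.024 m.

7 decimal places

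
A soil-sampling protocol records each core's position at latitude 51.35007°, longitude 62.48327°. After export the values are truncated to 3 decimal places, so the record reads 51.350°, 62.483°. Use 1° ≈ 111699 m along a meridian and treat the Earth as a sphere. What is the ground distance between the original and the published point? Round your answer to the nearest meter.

20 meters

The latitude changed by +0.00007° and the longitude by +0.00027°.
N–S: 0.00007° × 111699 m/° = 7.81893 m.
E–W at 51.35°: 0.00027° × 111699 × cos 51.35° = 0.00027 × 111699 × 0.6246 ≈ 18.836 m.
Hypotenuse of the two orthogonal shifts: √(7.81893² + 18.836²) = 20.3944 m.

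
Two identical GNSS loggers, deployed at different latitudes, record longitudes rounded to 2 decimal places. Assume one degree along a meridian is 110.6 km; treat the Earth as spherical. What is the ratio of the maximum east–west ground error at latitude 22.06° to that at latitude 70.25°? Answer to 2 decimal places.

Rounding to 2 decimal places leaves the longitude within ±0.005° of the true value.
At 22.06°: 0.005° × 110600 × cos 22.06° = 0.005 × 110600 × 0.9268 ≈ 512.52 m.
At 70.25°: 0.005° × 110600 × cos 70.25° = 0.005 × 110600 × 0.3379 ≈ 186.87 m.
The ratio reduces to cos 22.06° / cos 70.25° = 0.9268/0.3379 ≈ 2.7427.

2.74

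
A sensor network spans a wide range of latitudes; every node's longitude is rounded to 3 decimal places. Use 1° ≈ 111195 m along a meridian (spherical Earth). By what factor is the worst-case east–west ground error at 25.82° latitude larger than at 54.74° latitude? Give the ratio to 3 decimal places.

Rounding to 3 decimal places leaves the longitude within ±0.0005° of the true value.
At 25.82°: 0.0005° × 111195 × cos 25.82° = 0.0005 × 111195 × 0.9002 ≈ 50.047 m.
At 54.74°: 0.0005° × 111195 × cos 54.74° = 0.0005 × 111195 × 0.5773 ≈ 32.096 m.
The ratio reduces to cos 25.82° / cos 54.74° = 0.9002/0.5773 ≈ 1.5593.

1.559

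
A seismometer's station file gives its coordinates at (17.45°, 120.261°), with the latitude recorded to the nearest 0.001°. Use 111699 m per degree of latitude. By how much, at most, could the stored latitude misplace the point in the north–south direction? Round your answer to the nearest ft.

Rounding to 3 decimal places leaves the latitude within ±0.0005° of the true value.
Along the meridian that is 0.0005° × 111699 m/° = 55.8495 m.
In feet: 55.8495 m ÷ 0.3048 ≈ 183.23 ft.

183 ft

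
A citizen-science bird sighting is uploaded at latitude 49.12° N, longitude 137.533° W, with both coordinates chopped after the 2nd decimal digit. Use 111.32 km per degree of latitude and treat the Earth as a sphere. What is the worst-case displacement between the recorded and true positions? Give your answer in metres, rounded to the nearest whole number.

1330 metres

Truncating at 2 decimal places can drop up to a full unit in the last place, so each coordinate may be off by as much as 0.01°.
N–S: 0.01° × 111320 m/° = 1113.2 m.
E–W at 49.12°: 0.01° × 111320 × cos 49.12° = 0.01 × 111320 × 0.6545 ≈ 728.564 m.
The two errors are perpendicular, so the maximum displacement is √(1113.2² + 728.564²) ≈ 1330.42 m.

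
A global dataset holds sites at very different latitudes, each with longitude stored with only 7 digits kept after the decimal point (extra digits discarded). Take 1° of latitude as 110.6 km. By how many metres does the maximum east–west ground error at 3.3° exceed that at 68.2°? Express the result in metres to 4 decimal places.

Truncating at 7 decimal places can drop up to a full unit in the last place, so the longitude may be off by as much as 1e-07°.
Error at 3.3° = 1e-07° × 110600 × cos 3.3° ≈ 0.01106 × 0.9983 = 0.011042 m.
Error at 68.2° = 1e-07° × 110600 × cos 68.2° ≈ 0.01106 × 0.3714 = 0.0041073 m.
So the lower-latitude error exceeds the higher by 0.011042 − 0.0041073 = 0.0069343 m.

0.0069 metres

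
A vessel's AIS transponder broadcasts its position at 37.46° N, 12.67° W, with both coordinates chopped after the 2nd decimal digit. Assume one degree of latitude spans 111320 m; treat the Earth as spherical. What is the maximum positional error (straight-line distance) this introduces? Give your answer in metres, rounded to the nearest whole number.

Truncating at 2 decimal places can drop up to a full unit in the last place, so each coordinate may be off by as much as 0.01°.
North–south component: 0.01° × 111320 = 1113.2 m.
East–west component at 37.46°: 0.01° × 111320 × cos 37.46° ≈ 0.01 × 88363.4 ≈ 883.634 m.
Combining orthogonally: (1113.2² + 883.634²)^½ ≈ 1421.28 m.

1421 metres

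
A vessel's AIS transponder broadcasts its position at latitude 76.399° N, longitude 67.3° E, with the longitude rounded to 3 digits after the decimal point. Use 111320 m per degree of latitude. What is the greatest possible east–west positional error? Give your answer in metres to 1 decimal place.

Rounding to 3 decimal places leaves the longitude within ±0.0005° of the true value.
At latitude 76.399° a degree of longitude spans 111320 m × cos 76.399° = 111320 × 0.2352 ≈ 26177.9 m.
So at most 0.0005° × 26177.9 ≈ 13.089 m east–west.

13.1 metres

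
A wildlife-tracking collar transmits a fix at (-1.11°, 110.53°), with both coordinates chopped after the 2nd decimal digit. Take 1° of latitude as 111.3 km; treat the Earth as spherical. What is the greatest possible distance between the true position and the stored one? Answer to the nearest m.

1574 m

Truncating at 2 decimal places can drop up to a full unit in the last place, so each coordinate may be off by as much as 0.01°.
North–south component: 0.01° × 111300 = 1113 m.
Longitude error → 0.01 × 111300 × cos 1.11° = 0.01 × 111300 × 0.9998 ≈ 1112.79 m.
The two errors are perpendicular, so the maximum displacement is √(1113² + 1112.79²) ≈ 1573.87 m.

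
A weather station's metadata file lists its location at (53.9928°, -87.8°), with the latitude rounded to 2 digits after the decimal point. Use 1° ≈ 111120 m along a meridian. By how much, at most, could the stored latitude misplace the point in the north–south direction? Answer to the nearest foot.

1823 feet

Rounding to 2 decimal places leaves the latitude within ±0.005° of the true value.
So the N–S error is at most 0.005 × 111120 = 555.6 m.
In feet: 555.6 m ÷ 0.3048 ≈ 1822.8 ft.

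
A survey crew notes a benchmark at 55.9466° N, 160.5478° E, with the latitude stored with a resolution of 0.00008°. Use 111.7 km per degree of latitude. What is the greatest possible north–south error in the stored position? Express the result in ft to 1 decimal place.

14.7 ft

With a 0.00008° grid the true value lies within half a step, ±0.00008°/2 = ±4e-05°, of the stored one.
So the N–S error is at most 4e-05 × 111700 = 4.468 m.
Converting: 4.468 m × 3.2808 ft/m ≈ 14.659 ft.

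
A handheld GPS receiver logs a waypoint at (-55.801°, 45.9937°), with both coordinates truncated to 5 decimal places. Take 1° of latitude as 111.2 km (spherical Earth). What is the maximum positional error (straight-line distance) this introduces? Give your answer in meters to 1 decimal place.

Truncating at 5 decimal places can drop up to a full unit in the last place, so each coordinate may be off by as much as 1e-05°.
Latitude error → 1e-05 × 111200 = 1.112 m along the meridian.
East–west component at 55.801°: 1e-05° × 111200 × cos 55.801° ≈ 1e-05 × 62502.1 ≈ 0.625021 m.
Combining orthogonally: (1.112² + 0.625021²)^½ ≈ 1.27562 m.

1.3 meters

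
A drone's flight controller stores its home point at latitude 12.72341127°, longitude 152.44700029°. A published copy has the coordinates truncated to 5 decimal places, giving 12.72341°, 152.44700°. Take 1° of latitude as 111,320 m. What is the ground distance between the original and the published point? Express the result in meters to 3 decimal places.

The latitude changed by +0.00000127° and the longitude by +0.00000029°.
North–south shift: 0.00000127 × 111320 = 0.141376 m.
East–west at this latitude: 0.00000029° × 111320 × cos 12.7234° ≈ 0.00000029 × 108586 = 0.0314901 m.
Combined displacement = (0.141376² + 0.0314901²)^½ ≈ 0.144841 m.

0.145 meters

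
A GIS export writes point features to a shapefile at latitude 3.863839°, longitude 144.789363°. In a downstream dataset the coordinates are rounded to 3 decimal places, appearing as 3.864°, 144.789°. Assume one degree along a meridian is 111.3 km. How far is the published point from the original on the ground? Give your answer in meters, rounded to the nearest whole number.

Δlat = 3.863839 − 3.864 = -0.000161°; Δlon = 144.789363 − 144.789 = +0.000363°.
N–S: -0.000161° × 111300 m/° = -17.9193 m.
E–W at 3.864°: 0.000363° × 111300 × cos 3.864° = 0.000363 × 111300 × 0.9977 ≈ 40.3101 m.
Distance: √(17.9193² + 40.3101²) ≈ 44.1135 m.

44 meters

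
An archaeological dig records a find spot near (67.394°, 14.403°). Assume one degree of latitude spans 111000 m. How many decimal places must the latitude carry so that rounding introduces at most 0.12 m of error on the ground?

One degree of latitude covers 111000 m.
Rounding to N decimal places gives at most 0.5 × 10⁻ᴺ degrees of error, i.e. 0.5 × 10⁻ᴺ × 111000 m.
Setting 55500 × 10⁻ᴺ ≤ 0.12 gives 10ᴺ ≥ 4.625e+05, i.e. N ≥ 5.67.
At 5 places the error can reach 0.555 m, but 6 places keeps it to 0.0555 m.

6 decimal places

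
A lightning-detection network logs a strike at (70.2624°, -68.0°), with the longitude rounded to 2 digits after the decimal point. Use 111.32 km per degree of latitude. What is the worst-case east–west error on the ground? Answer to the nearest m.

188 m

Rounding to 2 decimal places leaves the longitude within ±0.005° of the true value.
Parallels shrink by cos φ, so at 70.2624° a degree of longitude is 111320 × 0.3377 ≈ 37594.2 m.
So at most 0.005° × 37594.2 ≈ 187.971 m east–west.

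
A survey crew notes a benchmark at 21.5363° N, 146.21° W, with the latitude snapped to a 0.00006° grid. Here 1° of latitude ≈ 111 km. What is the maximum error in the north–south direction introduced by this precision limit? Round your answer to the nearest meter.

With a 0.00006° grid the true value lies within half a step, ±0.00006°/2 = ±3e-05°, of the stored one.
Along the meridian that is 3e-05° × 111000 m/° = 3.33 m.

3 meters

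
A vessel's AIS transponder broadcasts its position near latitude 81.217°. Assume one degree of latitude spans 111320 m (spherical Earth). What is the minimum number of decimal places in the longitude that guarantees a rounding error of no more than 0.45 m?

At 81.217° one degree of longitude covers 111320 × cos 81.217° ≈ 111320 × 0.1527 ≈ 16997.7 m.
Rounding to N decimal places gives at most 0.5 × 10⁻ᴺ degrees of error, i.e. 0.5 × 10⁻ᴺ × 16997.7 m.
Setting 8498.87 × 10⁻ᴺ ≤ 0.45 gives 10ᴺ ≥ 1.889e+04, i.e. N ≥ 4.28.
So 5 decimal places suffice (0.085 m); 4 would allow up to 0.85 m.

5 decimal places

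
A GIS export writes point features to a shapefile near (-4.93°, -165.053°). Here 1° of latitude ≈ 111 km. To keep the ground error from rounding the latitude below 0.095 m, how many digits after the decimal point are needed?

One degree of latitude covers 111000 m.
N decimal places → at most half a unit in the last place, 0.5 × 10⁻ᴺ° = 111000/2 × 10⁻ᴺ m.
Setting 55500 × 10⁻ᴺ ≤ 0.095 gives 10ᴺ ≥ 5.842e+05, i.e. N ≥ 5.77.
So 6 decimal places suffice (0.0555 m); 5 would allow up to 0.555 m.

6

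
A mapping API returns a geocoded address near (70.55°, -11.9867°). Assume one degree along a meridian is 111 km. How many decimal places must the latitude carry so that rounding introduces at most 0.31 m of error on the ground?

One degree of latitude covers 111000 m.
Rounding to N decimal places gives at most 0.5 × 10⁻ᴺ degrees of error, i.e. 0.5 × 10⁻ᴺ × 111000 m.
Setting 55500 × 10⁻ᴺ ≤ 0.31 gives 10ᴺ ≥ 1.79e+05, i.e. N ≥ 5.25.
N = 5 would give 0.555 m (too coarse); N = 6 gives 0.0555 m ≤ 0.31 m.

6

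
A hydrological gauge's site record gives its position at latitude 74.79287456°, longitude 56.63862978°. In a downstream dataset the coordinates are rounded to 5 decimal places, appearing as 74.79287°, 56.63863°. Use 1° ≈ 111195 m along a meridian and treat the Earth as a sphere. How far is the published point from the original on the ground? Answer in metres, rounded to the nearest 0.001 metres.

Δlat = 74.79287456 − 74.79287 = +0.00000456°; Δlon = 56.63862978 − 56.63863 = -0.00000022°.
North–south shift: 0.00000456 × 111195 = 0.507049 m.
East–west at this latitude: -0.00000022° × 111195 × cos 74.7929° ≈ -0.00000022 × 29167.5 = -0.00641685 m.
Distance: √(0.507049² + 0.00641685²) ≈ 0.50709 m.

0.507 metres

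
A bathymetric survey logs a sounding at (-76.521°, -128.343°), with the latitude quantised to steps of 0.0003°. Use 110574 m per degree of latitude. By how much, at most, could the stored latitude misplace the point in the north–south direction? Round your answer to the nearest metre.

With a 0.0003° grid the true value lies within half a step, ±0.0003°/2 = ±0.00015°, of the stored one.
North–south distance: 0.00015° × 110574 m/° = 16.5861 m.

17 metres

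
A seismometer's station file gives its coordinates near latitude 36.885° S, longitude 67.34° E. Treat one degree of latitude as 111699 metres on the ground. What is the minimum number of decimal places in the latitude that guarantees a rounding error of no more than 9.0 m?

One degree of latitude covers 111699 m.
N decimal places → at most half a unit in the last place, 0.5 × 10⁻ᴺ° = 111699/2 × 10⁻ᴺ m.
Need 0.5 × 111699 × 10⁻ᴺ ≤ 9.0 → 10⁻ᴺ ≤ 1.611e-04, so N ≥ 3.79.
N = 3 would give 55.8 m (too coarse); N = 4 gives 5.58 m ≤ 9.0 m.

4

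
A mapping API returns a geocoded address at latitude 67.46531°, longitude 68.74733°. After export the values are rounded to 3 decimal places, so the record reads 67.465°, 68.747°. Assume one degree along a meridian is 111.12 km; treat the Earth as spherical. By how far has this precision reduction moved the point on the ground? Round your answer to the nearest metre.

37 metres

Δlat = 67.46531 − 67.465 = +0.00031°; Δlon = 68.74733 − 68.747 = +0.00033°.
North–south shift: 0.00031 × 111120 = 34.4472 m.
East–west at this latitude: 0.00033° × 111120 × cos 67.465° ≈ 0.00033 × 42586.5 = 14.0535 m.
Hypotenuse of the two orthogonal shifts: √(34.4472² + 14.0535²) = 37.2037 m.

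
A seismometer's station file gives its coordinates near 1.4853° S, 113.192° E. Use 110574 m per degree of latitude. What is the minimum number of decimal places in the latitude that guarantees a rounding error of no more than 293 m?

One degree of latitude covers 110574 m.
N decimal places → at most half a unit in the last place, 0.5 × 10⁻ᴺ° = 110574/2 × 10⁻ᴺ m.
Need 0.5 × 110574 × 10⁻ᴺ ≤ 293 → 10⁻ᴺ ≤ 5.300e-03, so N ≥ 2.28.
So 3 decimal places suffice (55.3 m); 2 would allow up to 553 m.

3 decimal places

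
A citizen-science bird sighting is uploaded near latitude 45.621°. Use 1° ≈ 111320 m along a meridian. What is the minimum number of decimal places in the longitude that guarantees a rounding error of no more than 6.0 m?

4 decimal places

At 45.621° one degree of longitude covers 111320 × cos 45.621° ≈ 111320 × 0.6994 ≈ 77857.4 m.
Rounding to N decimal places gives at most 0.5 × 10⁻ᴺ degrees of error, i.e. 0.5 × 10⁻ᴺ × 77857.4 m.
Setting 38928.7 × 10⁻ᴺ ≤ 6.0 gives 10ᴺ ≥ 6488, i.e. N ≥ 3.81.
So 4 decimal places suffice (3.89 m); 3 would allow up to 38.9 m.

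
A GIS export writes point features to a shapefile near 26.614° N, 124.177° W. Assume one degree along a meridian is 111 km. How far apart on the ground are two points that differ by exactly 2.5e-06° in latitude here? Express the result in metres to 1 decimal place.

Along a meridian 2.5e-06° is 2.5e-06 × 111000 = 0.2775 m.

0.3 metres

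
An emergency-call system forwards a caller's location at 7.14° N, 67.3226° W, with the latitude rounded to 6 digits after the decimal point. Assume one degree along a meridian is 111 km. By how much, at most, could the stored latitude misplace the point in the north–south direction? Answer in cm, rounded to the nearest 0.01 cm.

5.55 cm

Rounding to 6 decimal places leaves the latitude within ±5e-07° of the true value.
North–south distance: 5e-07° × 111000 m/° = 0.0555 m.
That is 0.0555 m = 5.55 cm.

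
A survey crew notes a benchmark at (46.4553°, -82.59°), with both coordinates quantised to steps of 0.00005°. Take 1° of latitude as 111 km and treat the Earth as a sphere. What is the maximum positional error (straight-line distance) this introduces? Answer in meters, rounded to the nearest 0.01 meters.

With a 0.00005° grid the true value lies within half a step, ±0.00005°/2 = ±2.5e-05°, of the stored one.
North–south component: 2.5e-05° × 111000 = 2.775 m.
Longitude error → 2.5e-05 × 111000 × cos 46.4553° = 2.5e-05 × 111000 × 0.6889 ≈ 1.91175 m.
Combining orthogonally: (2.775² + 1.91175²)^½ ≈ 3.36978 m.

3.37 meters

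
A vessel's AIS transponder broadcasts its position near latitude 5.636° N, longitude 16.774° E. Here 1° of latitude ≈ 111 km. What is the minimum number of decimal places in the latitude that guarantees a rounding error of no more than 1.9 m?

One degree of latitude covers 111000 m.
N decimal places → at most half a unit in the last place, 0.5 × 10⁻ᴺ° = 111000/2 × 10⁻ᴺ m.
Need 0.5 × 111000 × 10⁻ᴺ ≤ 1.9 → 10⁻ᴺ ≤ 3.423e-05, so N ≥ 4.47.
N = 4 would give 5.55 m (too coarse); N = 5 gives 0.555 m ≤ 1.9 m.

5 decimal places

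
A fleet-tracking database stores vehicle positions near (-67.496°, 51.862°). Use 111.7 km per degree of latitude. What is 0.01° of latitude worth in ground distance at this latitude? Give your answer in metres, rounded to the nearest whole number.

0.01° × 111700 m/° = 1117 m.

1117 metres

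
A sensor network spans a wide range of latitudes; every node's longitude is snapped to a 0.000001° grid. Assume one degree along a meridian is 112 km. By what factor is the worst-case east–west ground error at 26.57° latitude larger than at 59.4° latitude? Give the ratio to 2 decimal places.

1.76

With a 0.000001° grid the true value lies within half a step, ±0.000001°/2 = ±5e-07°, of the stored one.
Error at 26.57° = 5e-07° × 112000 × cos 26.57° ≈ 0.056 × 0.8944 = 0.050086 m.
Error at 59.4° = 5e-07° × 112000 × cos 59.4° ≈ 0.056 × 0.5090 = 0.028506 m.
The ratio reduces to cos 26.57° / cos 59.4° = 0.8944/0.5090 ≈ 1.7570.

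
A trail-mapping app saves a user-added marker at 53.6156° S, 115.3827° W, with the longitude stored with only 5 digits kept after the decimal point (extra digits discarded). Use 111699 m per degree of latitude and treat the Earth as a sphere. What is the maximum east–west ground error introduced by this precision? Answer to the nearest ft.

2 ft

Truncating at 5 decimal places can drop up to a full unit in the last place, so the longitude may be off by as much as 1e-05°.
One degree of longitude at 53.6156° is 111699 × cos 53.6156° ≈ 111699 × 0.5932 = 66259.8 m.
Maximum E–W displacement: 1e-05 × 66259.8 = 0.662598 m.
Converting: 0.662598 m × 3.2808 ft/m ≈ 2.1739 ft.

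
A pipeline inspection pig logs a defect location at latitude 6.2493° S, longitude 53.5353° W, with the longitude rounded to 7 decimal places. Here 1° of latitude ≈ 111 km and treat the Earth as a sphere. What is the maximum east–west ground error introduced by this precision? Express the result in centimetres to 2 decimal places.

Rounding to 7 decimal places leaves the longitude within ±5e-08° of the true value.
At latitude 6.2493° a degree of longitude spans 111000 m × cos 6.2493° = 111000 × 0.9941 ≈ 110340 m.
So at most 5e-08° × 110340 ≈ 0.00551702 m east–west.
That is 0.00551702 m = 0.5517 cm.

0.55 centimetres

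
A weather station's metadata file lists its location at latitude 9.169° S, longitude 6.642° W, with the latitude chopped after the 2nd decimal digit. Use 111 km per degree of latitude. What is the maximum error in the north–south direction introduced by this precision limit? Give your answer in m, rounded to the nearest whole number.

1110 m

Truncating at 2 decimal places can drop up to a full unit in the last place, so the latitude may be off by as much as 0.01°.
So the N–S error is at most 0.01 × 111000 = 1110 m.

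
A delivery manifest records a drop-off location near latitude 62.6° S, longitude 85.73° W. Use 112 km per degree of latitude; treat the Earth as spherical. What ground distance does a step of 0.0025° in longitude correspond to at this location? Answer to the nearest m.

129 m

0.0025° of longitude at 62.6° is 0.0025 × 112000 × cos 62.6° ≈ 0.0025 × 51542.4 = 128.856 m.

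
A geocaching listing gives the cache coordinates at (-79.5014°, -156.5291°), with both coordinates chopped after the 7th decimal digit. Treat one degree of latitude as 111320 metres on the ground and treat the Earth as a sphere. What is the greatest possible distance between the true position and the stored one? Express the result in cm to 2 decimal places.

Truncating at 7 decimal places can drop up to a full unit in the last place, so each coordinate may be off by as much as 1e-07°.
North–south component: 1e-07° × 111320 = 0.011132 m.
E–W at 79.5014°: 1e-07° × 111320 × cos 79.5014° = 1e-07 × 111320 × 0.1822 ≈ 0.00202838 m.
The two errors are perpendicular, so the maximum displacement is √(0.011132² + 0.00202838²) ≈ 0.0113153 m.
That is 0.0113153 m = 1.1315 cm.

1.13 cm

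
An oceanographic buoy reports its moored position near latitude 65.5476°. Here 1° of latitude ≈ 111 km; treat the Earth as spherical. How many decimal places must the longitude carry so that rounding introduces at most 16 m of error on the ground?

At 65.5476° one degree of longitude covers 111000 × cos 65.5476° ≈ 111000 × 0.4139 ≈ 45947 m.
N decimal places → at most half a unit in the last place, 0.5 × 10⁻ᴺ° = 45947/2 × 10⁻ᴺ m.
Need 0.5 × 45947 × 10⁻ᴺ ≤ 16 → 10⁻ᴺ ≤ 6.965e-04, so N ≥ 3.16.
At 3 places the error can reach 23 m, but 4 places keeps it to 2.3 m.

4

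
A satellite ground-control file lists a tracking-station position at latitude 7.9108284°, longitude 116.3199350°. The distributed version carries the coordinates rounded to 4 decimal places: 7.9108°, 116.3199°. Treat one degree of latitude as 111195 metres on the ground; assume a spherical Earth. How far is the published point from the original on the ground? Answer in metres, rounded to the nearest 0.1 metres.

The latitude changed by +0.0000284° and the longitude by +0.0000350°.
North–south shift: 0.0000284 × 111195 = 3.15794 m.
East–west at this latitude: 0.0000350° × 111195 × cos 7.9108° ≈ 0.0000350 × 110137 = 3.85479 m.
Distance: √(3.15794² + 3.85479²) ≈ 4.98317 m.

5.0 metres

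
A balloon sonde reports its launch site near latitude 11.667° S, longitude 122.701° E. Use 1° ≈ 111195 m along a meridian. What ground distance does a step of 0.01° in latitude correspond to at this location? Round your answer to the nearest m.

1112 m

Along a meridian 0.01° is 0.01 × 111195 = 1111.95 m.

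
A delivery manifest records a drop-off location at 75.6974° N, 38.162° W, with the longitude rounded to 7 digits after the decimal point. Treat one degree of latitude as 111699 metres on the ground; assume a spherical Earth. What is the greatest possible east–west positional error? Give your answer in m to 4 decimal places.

Rounding to 7 decimal places leaves the longitude within ±5e-08° of the true value.
Parallels shrink by cos φ, so at 75.6974° a degree of longitude is 111699 × 0.2470 ≈ 27594.5 m.
East–west error: 5e-08° × 27594.5 m/° ≈ 0.00137972 m.

0.0014 m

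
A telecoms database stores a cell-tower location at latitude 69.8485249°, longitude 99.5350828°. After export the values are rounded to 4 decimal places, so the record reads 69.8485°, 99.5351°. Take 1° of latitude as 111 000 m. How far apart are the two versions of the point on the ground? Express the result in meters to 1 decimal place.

2.8 meters

The latitude changed by +0.0000249° and the longitude by -0.0000172°.
North–south shift: 0.0000249 × 111000 = 2.7639 m.
E–W at 69.8485°: -0.0000172° × 111000 × cos 69.8485° = -0.0000172 × 111000 × 0.3445 ≈ -0.657726 m.
Hypotenuse of the two orthogonal shifts: √(2.7639² + 0.657726²) = 2.84108 m.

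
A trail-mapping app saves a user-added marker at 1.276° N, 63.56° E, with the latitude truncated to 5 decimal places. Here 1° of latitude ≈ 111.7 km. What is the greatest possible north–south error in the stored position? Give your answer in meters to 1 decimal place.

1.1 meters

Truncating at 5 decimal places can drop up to a full unit in the last place, so the latitude may be off by as much as 1e-05°.
North–south distance: 1e-05° × 111700 m/° = 1.117 m.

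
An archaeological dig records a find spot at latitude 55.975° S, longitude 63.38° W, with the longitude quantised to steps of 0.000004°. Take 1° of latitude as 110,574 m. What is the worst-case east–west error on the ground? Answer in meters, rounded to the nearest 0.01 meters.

With a 0.000004° grid the true value lies within half a step, ±0.000004°/2 = ±2e-06°, of the stored one.
At latitude 55.975° a degree of longitude spans 110574 m × cos 55.975° = 110574 × 0.5596 ≈ 61872.2 m.
So at most 2e-06° × 61872.2 ≈ 0.123744 m east–west.

0.12 meters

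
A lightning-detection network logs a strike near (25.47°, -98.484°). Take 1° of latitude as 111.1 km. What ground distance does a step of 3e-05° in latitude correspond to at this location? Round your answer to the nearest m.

3 m

Along a meridian 3e-05° is 3e-05 × 111100 = 3.333 m.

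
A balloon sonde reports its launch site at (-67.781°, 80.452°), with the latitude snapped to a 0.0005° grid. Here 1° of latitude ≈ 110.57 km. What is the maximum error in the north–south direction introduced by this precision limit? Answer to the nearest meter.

28 meters

With a 0.0005° grid the true value lies within half a step, ±0.0005°/2 = ±0.00025°, of the stored one.
North–south distance: 0.00025° × 110570 m/° = 27.6425 m.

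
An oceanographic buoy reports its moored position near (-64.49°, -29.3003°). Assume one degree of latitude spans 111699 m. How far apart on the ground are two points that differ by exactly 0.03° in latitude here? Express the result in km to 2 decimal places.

0.03° × 111699 m/° = 3350.97 m.
That is 3350.97 m = 3.351 km.

3.35 km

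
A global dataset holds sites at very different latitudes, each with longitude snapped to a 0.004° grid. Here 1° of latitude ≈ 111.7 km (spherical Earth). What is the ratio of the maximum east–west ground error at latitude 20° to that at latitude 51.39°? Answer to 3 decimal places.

With a 0.004° grid the true value lies within half a step, ±0.004°/2 = ±0.002°, of the stored one.
Error at 20° = 0.002° × 111700 × cos 20° ≈ 223.4 × 0.9397 = 209.93 m.
Error at 51.39° = 0.002° × 111700 × cos 51.39° ≈ 223.4 × 0.6240 = 139.41 m.
The ratio reduces to cos 20° / cos 51.39° = 0.9397/0.6240 ≈ 1.5059.

1.506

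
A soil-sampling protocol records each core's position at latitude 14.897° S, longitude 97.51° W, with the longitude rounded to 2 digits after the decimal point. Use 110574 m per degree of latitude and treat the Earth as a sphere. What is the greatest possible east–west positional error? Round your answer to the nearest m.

Rounding to 2 decimal places leaves the longitude within ±0.005° of the true value.
Parallels shrink by cos φ, so at 14.897° a degree of longitude is 110574 × 0.9664 ≈ 106858 m.
So at most 0.005° × 106858 ≈ 534.288 m east–west.

534 m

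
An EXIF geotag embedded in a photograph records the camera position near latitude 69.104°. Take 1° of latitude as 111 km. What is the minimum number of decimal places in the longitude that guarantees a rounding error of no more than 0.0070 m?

7

At 69.104° one degree of longitude covers 111000 × cos 69.104° ≈ 111000 × 0.3567 ≈ 39590.7 m.
Rounding to N decimal places gives at most 0.5 × 10⁻ᴺ degrees of error, i.e. 0.5 × 10⁻ᴺ × 39590.7 m.
Setting 19795.3 × 10⁻ᴺ ≤ 0.0070 gives 10ᴺ ≥ 2.828e+06, i.e. N ≥ 6.45.
At 6 places the error can reach 0.0198 m, but 7 places keeps it to 0.00198 m.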